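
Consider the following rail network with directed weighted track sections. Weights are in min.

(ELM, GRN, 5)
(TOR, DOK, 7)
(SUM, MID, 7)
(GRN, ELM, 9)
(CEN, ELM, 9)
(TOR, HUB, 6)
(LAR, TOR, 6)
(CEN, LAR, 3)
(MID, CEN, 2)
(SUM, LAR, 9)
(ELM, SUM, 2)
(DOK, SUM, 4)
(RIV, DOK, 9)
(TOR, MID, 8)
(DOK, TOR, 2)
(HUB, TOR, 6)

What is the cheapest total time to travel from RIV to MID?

19 min

Enumerating some paths:
RIV–DOK–TOR–MID: 9+2+8 = 19
RIV–DOK–SUM–MID: 9+4+7 = 20
The minimum is 19 min via RIV–DOK–TOR–MID.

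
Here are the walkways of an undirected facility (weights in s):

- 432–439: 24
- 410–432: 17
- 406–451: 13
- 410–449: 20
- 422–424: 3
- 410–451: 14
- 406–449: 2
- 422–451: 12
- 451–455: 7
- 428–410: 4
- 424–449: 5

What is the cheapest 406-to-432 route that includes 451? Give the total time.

Best 406 to 451: 406 → 451 costing 13
Shortest 451→432: 451 → 410 → 432 = 31
Total via 451: 13 + 31 = 44 s.

44 s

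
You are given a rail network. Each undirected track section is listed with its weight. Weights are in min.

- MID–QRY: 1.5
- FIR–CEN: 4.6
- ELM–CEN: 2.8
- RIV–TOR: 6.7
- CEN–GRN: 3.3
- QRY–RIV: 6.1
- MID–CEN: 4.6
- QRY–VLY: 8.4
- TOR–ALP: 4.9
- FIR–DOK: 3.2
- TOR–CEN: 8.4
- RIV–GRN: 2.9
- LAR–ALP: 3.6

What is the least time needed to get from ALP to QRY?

17.7 min

Shortest distances from ALP:
ALP: 0
LAR: 3.6  (via ALP)
TOR: 4.9  (via ALP)
RIV: 11.6  (via TOR)
CEN: 13.3  (via TOR)
GRN: 14.5  (via RIV)
ELM: 16.1  (via CEN)
QRY: 17.7  (via RIV)
Shortest route: ALP–TOR–RIV–QRY = 17.7 min.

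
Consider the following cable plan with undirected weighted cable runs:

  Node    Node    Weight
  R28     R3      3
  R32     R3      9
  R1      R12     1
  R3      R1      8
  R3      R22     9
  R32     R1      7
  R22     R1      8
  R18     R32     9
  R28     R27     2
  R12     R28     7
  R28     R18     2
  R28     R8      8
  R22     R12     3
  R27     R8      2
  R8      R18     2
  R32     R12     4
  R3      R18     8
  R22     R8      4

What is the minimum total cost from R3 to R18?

5

Compare a few routes:
R3 → R28 → R18: 3+2 = 5
R3 → R18: 8 = 8
The minimum is 5 via R3 → R28 → R18.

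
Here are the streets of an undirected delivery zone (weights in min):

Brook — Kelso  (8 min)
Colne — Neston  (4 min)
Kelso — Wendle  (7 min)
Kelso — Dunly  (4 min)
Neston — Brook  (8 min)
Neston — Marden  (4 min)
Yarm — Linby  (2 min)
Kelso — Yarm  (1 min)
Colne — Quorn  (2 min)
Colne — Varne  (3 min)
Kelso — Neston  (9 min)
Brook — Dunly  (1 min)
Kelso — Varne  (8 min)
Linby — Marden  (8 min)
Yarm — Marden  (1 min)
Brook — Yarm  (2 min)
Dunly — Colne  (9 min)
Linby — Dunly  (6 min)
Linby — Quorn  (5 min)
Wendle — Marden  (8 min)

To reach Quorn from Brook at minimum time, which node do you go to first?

Yarm

Compare a few routes:
Brook–Dunly–Linby–Quorn: 1+6+5 = 12
Brook–Yarm–Linby–Quorn: 2+2+5 = 9
The minimum is 9 min via Brook–Yarm–Linby–Quorn.
So from Brook the first move is to Yarm.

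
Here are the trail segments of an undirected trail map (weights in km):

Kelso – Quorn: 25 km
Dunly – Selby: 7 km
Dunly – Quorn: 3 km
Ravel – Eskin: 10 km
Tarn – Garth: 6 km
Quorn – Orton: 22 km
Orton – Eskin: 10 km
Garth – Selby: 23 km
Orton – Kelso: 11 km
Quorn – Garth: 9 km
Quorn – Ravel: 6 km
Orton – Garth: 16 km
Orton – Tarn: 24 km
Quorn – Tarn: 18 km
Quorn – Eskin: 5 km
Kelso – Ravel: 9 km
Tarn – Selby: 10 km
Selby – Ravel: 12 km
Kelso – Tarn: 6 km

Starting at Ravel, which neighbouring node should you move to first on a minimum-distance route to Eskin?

Compare a few routes:
Ravel - Eskin: 10 = 10
Ravel - Quorn - Eskin: 6+5 = 11
The minimum is 10 km via Ravel - Eskin.
So from Ravel the first move is to Eskin.

Eskin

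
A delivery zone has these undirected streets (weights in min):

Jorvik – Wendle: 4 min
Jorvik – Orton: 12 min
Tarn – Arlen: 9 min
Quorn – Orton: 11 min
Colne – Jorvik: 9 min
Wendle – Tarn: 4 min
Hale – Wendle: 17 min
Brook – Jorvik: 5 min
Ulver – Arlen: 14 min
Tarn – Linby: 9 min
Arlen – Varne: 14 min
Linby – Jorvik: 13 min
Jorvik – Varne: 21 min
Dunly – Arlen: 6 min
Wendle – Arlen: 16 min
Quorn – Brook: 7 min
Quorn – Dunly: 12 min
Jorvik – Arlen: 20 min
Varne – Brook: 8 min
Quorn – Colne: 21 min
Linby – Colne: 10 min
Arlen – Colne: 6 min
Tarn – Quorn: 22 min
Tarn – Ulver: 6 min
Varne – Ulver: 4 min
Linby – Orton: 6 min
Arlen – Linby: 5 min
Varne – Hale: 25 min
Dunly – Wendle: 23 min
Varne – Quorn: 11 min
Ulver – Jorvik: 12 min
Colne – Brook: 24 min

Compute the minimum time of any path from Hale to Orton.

Running Dijkstra from Hale:
Hale: 0
Wendle: 17  (via Hale)
Jorvik: 21  (via Wendle)
Tarn: 21  (via Wendle)
Varne: 25  (via Hale)
Brook: 26  (via Jorvik)
Ulver: 27  (via Tarn)
Colne: 30  (via Jorvik)
Linby: 30  (via Tarn)
Arlen: 30  (via Tarn)
Orton: 33  (via Jorvik)
Shortest route: Hale–Wendle–Jorvik–Orton = 33 min.

33 min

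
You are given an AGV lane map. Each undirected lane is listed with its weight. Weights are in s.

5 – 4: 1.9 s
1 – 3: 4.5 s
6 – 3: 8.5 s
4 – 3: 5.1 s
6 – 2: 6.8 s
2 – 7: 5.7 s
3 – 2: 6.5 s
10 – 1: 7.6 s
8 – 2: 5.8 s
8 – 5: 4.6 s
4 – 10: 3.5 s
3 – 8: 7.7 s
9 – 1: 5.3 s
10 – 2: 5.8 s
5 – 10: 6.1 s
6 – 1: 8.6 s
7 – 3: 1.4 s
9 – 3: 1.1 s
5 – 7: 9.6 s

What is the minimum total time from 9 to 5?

Enumerating some paths:
9–3–7–5: 1.1+1.4+9.6 = 12.1
9–3–8–5: 1.1+7.7+4.6 = 13.4
9–3–4–5: 1.1+5.1+1.9 = 8.1
Cheapest is 9–3–4–5 at 8.1 s.

8.1 s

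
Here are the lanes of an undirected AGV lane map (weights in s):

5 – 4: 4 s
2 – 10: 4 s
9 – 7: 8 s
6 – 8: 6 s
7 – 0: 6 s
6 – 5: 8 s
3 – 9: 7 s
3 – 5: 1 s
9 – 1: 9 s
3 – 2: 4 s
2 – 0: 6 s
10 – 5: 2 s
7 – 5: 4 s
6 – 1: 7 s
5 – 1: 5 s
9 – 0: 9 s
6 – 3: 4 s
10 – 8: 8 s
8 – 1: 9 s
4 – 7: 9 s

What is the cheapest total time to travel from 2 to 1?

Running Dijkstra from 2:
2: 0
3: 4  (via 2)
10: 4  (via 2)
5: 5  (via 3)
0: 6  (via 2)
6: 8  (via 3)
4: 9  (via 5)
7: 9  (via 5)
1: 10  (via 5)
Shortest route: 2–3–5–1 = 10 s.

10 s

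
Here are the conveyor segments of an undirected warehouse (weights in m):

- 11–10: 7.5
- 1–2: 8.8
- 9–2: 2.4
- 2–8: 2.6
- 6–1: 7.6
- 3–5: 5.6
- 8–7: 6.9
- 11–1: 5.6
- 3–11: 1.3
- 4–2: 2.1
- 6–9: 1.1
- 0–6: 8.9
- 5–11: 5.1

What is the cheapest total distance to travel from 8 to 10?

24.5 m

Running Dijkstra from 8:
8: 0
2: 2.6  (via 8)
4: 4.7  (via 2)
9: 5  (via 2)
6: 6.1  (via 9)
7: 6.9  (via 8)
1: 11.4  (via 2)
0: 15  (via 6)
11: 17  (via 1)
3: 18.3  (via 11)
5: 22.1  (via 11)
10: 24.5  (via 11)
Shortest route: 8 → 2 → 1 → 11 → 10 = 24.5 m.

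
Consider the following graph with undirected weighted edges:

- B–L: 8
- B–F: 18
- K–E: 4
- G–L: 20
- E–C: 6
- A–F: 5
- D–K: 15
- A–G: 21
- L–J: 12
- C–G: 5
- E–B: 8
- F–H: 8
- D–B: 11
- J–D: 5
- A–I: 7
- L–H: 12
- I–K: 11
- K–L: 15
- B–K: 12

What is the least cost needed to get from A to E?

Running Dijkstra from A:
A: 0
F: 5  (via A)
I: 7  (via A)
H: 13  (via F)
K: 18  (via I)
G: 21  (via A)
E: 22  (via K)
Shortest route: A → I → K → E = 22.

22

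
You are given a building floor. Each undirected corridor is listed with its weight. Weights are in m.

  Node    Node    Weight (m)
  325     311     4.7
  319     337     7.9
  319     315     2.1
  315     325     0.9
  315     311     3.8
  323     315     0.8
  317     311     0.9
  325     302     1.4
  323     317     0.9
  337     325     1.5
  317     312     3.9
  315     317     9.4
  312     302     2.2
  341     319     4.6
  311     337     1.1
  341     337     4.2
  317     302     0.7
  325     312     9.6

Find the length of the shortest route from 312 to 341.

9.1 m

Settle nodes by increasing distance from 312:
312: 0
302: 2.2  (via 312)
317: 2.9  (via 302)
325: 3.6  (via 302)
311: 3.8  (via 317)
323: 3.8  (via 317)
315: 4.5  (via 325)
337: 4.9  (via 311)
319: 6.6  (via 315)
341: 9.1  (via 337)
Shortest route: 312–302–317–311–337–341 = 9.1 m.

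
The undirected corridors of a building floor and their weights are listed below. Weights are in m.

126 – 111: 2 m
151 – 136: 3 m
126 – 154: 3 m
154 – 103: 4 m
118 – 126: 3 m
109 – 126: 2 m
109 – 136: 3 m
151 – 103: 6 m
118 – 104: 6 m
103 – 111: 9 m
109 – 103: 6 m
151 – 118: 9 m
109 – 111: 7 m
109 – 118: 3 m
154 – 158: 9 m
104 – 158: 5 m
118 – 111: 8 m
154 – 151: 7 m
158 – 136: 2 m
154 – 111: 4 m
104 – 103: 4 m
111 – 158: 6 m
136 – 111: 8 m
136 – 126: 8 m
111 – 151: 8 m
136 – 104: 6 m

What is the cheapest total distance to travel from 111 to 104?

11 m

Compare a few routes:
111–126–109–118–104: 2+2+3+6 = 13
111–126–109–136–104: 2+2+3+6 = 13
111–154–103–104: 4+4+4 = 12
111–126–118–104: 2+3+6 = 11
The minimum is 11 m via 111–126–118–104.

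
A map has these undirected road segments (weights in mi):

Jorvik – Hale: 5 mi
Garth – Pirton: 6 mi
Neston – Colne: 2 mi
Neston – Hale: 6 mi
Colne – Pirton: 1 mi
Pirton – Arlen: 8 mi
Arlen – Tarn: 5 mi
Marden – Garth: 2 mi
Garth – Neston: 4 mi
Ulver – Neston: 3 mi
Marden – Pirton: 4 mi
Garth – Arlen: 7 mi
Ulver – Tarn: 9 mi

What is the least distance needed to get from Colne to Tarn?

14 mi

Enumerating some paths:
Colne → Neston → Ulver → Tarn: 2+3+9 = 14
Colne → Pirton → Garth → Arlen → Tarn: 1+6+7+5 = 19
Colne → Neston → Garth → Arlen → Tarn: 2+4+7+5 = 18
Colne → Pirton → Marden → Garth → Arlen → Tarn: 1+4+2+7+5 = 19
The minimum is 14 mi via Colne → Neston → Ulver → Tarn.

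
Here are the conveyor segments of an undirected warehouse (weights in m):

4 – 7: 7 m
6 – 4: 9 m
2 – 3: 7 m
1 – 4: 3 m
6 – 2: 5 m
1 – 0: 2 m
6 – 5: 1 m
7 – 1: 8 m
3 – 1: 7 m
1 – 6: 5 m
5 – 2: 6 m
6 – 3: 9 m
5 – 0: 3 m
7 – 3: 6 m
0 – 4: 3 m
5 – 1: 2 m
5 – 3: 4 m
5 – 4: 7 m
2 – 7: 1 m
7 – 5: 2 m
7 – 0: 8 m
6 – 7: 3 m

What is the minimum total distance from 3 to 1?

6 m

Enumerating some paths:
3 - 5 - 1: 4+2 = 6
3 - 1: 7 = 7
3 - 5 - 0 - 1: 4+3+2 = 9
The minimum is 6 m via 3 - 5 - 1.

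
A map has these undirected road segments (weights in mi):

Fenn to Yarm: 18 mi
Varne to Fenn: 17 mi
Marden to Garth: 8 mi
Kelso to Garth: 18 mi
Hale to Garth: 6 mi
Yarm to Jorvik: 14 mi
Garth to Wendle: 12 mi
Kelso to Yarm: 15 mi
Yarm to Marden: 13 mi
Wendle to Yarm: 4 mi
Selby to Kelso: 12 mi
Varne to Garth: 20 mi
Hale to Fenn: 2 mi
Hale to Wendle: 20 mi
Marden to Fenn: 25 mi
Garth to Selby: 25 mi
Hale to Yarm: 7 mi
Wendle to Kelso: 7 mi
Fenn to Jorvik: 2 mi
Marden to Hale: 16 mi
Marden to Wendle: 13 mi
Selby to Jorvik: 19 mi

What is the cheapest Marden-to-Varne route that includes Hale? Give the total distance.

Shortest Marden→Hale: Marden–Garth–Hale = 14
Shortest Hale→Varne: Hale–Fenn–Varne = 19
Total via Hale: 14 + 19 = 33 mi.

33 mi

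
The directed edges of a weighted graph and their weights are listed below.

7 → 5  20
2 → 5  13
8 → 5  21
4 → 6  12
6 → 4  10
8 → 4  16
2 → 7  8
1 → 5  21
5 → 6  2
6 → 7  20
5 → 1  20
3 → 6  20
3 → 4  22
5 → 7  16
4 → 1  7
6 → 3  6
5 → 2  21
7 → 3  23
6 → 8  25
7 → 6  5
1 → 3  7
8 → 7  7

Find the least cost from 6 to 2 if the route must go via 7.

Shortest 6→7: 6–7 = 20
Best 7 to 2: 7–5–2 costing 41
Total via 7: 20 + 41 = 61.

61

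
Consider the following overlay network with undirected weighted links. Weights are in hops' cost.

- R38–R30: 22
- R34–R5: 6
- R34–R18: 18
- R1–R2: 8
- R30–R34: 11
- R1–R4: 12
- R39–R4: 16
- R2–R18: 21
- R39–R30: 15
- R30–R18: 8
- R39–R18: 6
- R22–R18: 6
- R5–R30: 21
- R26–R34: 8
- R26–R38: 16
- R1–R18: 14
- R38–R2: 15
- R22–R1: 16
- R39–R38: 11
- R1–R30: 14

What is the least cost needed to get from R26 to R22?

32 hops' cost

Shortest distances from R26:
R26: 0
R34: 8  (via R26)
R5: 14  (via R34)
R38: 16  (via R26)
R30: 19  (via R34)
R18: 26  (via R34)
R39: 27  (via R38)
R2: 31  (via R38)
R22: 32  (via R18)
Shortest route: R26 → R34 → R18 → R22 = 32 hops' cost.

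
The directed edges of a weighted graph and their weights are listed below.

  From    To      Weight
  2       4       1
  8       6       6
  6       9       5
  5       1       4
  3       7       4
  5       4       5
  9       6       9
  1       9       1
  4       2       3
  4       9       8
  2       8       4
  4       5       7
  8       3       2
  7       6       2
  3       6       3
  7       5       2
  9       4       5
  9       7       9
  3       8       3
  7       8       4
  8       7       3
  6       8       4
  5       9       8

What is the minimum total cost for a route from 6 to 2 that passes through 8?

Shortest 6→8: 6–8 = 4
Shortest 8→2: 8–7–5–4–2 = 13
Total via 8: 4 + 13 = 17.

17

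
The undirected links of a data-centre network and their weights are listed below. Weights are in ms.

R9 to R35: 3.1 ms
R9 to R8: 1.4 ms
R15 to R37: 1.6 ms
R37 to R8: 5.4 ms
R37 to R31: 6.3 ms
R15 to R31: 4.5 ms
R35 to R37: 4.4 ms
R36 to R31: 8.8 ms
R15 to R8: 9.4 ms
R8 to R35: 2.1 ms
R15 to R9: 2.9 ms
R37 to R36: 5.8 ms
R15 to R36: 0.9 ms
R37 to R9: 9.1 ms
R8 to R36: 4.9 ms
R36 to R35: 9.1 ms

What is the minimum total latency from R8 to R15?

Compare a few routes:
R8–R9–R15: 1.4+2.9 = 4.3
R8–R36–R15: 4.9+0.9 = 5.8
R8–R37–R15: 5.4+1.6 = 7
The minimum is 4.3 ms via R8–R9–R15.

4.3 ms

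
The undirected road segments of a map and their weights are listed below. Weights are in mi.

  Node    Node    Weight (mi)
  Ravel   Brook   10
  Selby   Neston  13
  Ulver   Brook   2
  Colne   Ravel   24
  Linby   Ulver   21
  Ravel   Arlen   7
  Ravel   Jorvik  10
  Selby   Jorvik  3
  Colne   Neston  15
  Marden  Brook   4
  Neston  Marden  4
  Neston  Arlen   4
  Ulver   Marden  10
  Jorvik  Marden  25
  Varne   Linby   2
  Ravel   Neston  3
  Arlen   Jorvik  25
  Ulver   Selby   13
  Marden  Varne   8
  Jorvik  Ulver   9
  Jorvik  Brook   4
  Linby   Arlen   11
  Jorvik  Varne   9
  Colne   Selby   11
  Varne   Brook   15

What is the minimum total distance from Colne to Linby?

Enumerating some paths:
Colne–Selby–Jorvik–Varne–Linby: 11+3+9+2 = 25
Colne–Neston–Marden–Varne–Linby: 15+4+8+2 = 29
Cheapest is Colne–Selby–Jorvik–Varne–Linby at 25 mi.

25 mi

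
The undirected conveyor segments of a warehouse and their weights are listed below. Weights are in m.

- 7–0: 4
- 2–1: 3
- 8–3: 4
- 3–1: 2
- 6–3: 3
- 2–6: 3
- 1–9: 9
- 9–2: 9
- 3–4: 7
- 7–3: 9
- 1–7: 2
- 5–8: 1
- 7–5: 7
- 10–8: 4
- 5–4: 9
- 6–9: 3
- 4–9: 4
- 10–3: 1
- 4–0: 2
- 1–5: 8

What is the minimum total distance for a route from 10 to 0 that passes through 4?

10 m

Best 10 to 4: 10–3–4 costing 8
Shortest 4→0: 4–0 = 2
Total via 4: 8 + 2 = 10 m.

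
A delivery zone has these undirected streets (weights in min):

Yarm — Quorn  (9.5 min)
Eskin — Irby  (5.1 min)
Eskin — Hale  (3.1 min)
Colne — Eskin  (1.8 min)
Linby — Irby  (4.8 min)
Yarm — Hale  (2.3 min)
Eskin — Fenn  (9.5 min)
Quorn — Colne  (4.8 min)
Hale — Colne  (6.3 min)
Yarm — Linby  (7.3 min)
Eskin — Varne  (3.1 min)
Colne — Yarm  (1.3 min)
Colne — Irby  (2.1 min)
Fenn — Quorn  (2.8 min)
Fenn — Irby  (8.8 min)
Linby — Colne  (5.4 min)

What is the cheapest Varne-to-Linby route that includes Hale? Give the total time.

Shortest Varne→Hale: Varne–Eskin–Hale = 6.2
Best Hale to Linby: Hale–Yarm–Colne–Linby costing 9
Total via Hale: 6.2 + 9 = 15.2 min.

15.2 min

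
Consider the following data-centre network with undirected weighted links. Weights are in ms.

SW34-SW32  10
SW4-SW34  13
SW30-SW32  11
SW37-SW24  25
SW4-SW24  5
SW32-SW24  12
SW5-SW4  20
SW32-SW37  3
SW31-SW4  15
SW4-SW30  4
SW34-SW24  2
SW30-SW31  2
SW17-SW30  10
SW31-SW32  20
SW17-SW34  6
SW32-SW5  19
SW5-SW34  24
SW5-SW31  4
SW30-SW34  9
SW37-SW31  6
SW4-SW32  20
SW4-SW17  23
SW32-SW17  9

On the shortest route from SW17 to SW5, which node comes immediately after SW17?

SW30

Candidate routes:
SW17–SW32–SW37–SW31–SW5: 9+3+6+4 = 22
SW17–SW30–SW31–SW5: 10+2+4 = 16
SW17–SW34–SW30–SW31–SW5: 6+9+2+4 = 21
The minimum is 16 ms via SW17–SW30–SW31–SW5.
So from SW17 the first move is to SW30.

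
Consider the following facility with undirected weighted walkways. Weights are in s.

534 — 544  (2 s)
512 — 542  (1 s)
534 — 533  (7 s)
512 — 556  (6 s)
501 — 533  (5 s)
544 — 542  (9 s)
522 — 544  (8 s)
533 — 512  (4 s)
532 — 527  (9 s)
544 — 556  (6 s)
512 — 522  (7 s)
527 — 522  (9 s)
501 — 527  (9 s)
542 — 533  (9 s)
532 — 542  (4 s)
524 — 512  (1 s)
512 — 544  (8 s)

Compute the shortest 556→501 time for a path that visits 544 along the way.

20 s

Best 556 to 544: 556 → 544 costing 6
Shortest 544→501: 544 → 534 → 533 → 501 = 14
Total via 544: 6 + 14 = 20 s.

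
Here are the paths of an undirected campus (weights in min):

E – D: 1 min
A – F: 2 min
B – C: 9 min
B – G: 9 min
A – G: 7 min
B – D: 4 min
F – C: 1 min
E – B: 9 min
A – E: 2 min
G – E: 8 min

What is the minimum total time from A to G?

Candidate routes:
A → G: 7 = 7
A → E → G: 2+8 = 10
A → E → D → B → G: 2+1+4+9 = 16
The minimum is 7 min via A → G.

7 min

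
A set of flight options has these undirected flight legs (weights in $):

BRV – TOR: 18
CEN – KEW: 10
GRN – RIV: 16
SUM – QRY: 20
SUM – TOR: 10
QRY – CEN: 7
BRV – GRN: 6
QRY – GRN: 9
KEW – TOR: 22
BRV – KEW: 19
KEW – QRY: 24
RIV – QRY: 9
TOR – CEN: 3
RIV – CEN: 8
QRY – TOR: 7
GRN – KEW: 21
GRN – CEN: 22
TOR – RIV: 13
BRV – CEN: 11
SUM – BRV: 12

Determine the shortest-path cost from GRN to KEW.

$21

Running Dijkstra from GRN:
GRN: 0
BRV: 6  (via GRN)
QRY: 9  (via GRN)
TOR: 16  (via QRY)
RIV: 16  (via GRN)
CEN: 16  (via QRY)
SUM: 18  (via BRV)
KEW: 21  (via GRN)
Shortest route: GRN → KEW = $21.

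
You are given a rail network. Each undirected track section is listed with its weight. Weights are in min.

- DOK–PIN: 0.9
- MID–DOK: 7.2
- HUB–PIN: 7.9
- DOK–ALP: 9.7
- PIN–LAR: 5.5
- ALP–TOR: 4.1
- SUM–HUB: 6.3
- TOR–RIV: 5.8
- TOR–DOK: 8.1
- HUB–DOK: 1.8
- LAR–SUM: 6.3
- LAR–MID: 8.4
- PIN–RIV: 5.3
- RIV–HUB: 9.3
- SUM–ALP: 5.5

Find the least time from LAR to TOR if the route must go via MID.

23.7 min

Shortest LAR→MID: LAR → MID = 8.4
Shortest MID→TOR: MID → DOK → TOR = 15.3
Total via MID: 8.4 + 15.3 = 23.7 min.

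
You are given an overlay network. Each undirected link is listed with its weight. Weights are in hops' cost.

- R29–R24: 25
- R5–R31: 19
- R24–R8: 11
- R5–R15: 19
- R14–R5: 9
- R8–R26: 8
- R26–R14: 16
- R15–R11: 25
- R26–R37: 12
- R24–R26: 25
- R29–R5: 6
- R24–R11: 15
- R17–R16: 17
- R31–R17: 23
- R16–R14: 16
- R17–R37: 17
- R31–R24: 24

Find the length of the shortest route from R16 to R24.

Settle nodes by increasing distance from R16:
R16: 0
R14: 16  (via R16)
R17: 17  (via R16)
R5: 25  (via R14)
R29: 31  (via R5)
R26: 32  (via R14)
R37: 34  (via R17)
R8: 40  (via R26)
R31: 40  (via R17)
R15: 44  (via R5)
R24: 51  (via R8)
Shortest route: R16–R14–R26–R8–R24 = 51 hops' cost.

51 hops' cost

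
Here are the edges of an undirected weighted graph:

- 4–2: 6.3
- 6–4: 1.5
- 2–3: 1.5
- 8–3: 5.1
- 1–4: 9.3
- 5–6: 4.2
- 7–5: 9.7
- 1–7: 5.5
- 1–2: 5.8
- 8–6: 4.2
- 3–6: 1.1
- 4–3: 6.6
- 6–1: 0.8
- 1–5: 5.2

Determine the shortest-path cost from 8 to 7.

Compare a few routes:
8 - 6 - 1 - 7: 4.2+0.8+5.5 = 10.5
8 - 3 - 6 - 1 - 7: 5.1+1.1+0.8+5.5 = 12.5
Cheapest is 8 - 6 - 1 - 7 at 10.5.

10.5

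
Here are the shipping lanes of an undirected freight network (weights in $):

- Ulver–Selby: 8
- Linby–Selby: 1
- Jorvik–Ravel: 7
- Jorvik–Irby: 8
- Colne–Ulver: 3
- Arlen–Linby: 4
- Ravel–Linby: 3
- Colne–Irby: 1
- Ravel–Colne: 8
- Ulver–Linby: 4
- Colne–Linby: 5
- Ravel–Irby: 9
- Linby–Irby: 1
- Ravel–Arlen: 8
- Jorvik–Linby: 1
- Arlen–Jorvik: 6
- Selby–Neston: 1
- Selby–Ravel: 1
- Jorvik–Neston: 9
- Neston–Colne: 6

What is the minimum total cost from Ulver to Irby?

Shortest distances from Ulver:
Ulver: 0
Colne: 3  (via Ulver)
Linby: 4  (via Ulver)
Irby: 4  (via Colne)
Shortest route: Ulver–Colne–Irby = $4.

$4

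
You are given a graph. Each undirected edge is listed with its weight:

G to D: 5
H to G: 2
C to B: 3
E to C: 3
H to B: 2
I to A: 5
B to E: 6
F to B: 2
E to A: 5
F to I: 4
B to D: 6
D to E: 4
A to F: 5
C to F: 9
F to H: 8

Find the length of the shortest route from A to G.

Running Dijkstra from A:
A: 0
E: 5  (via A)
F: 5  (via A)
I: 5  (via A)
B: 7  (via F)
C: 8  (via E)
D: 9  (via E)
H: 9  (via B)
G: 11  (via H)
Shortest route: A–F–B–H–G = 11.

11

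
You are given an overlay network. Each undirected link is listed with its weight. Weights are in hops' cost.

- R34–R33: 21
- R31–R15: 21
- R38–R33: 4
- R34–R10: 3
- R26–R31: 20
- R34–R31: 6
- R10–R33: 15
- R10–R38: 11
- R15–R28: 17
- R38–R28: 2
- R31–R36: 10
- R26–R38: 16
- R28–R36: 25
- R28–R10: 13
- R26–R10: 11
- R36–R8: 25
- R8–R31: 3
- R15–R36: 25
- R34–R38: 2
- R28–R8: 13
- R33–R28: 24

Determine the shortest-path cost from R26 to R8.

Running Dijkstra from R26:
R26: 0
R10: 11  (via R26)
R34: 14  (via R10)
R38: 16  (via R26)
R28: 18  (via R38)
R31: 20  (via R26)
R33: 20  (via R38)
R8: 23  (via R31)
Shortest route: R26–R31–R8 = 23 hops' cost.

23 hops' cost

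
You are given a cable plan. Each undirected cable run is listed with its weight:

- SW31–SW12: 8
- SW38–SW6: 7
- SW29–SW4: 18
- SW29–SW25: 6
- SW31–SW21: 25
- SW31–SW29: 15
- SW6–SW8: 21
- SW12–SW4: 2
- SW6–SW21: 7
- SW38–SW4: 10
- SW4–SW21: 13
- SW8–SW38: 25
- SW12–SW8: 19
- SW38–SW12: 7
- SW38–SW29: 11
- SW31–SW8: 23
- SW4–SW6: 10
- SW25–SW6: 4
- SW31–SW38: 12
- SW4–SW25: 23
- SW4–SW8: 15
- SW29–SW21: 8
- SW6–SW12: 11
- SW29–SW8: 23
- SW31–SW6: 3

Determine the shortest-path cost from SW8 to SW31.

Running Dijkstra from SW8:
SW8: 0
SW4: 15  (via SW8)
SW12: 17  (via SW4)
SW6: 21  (via SW8)
SW31: 23  (via SW8)
Shortest route: SW8 → SW31 = 23.

23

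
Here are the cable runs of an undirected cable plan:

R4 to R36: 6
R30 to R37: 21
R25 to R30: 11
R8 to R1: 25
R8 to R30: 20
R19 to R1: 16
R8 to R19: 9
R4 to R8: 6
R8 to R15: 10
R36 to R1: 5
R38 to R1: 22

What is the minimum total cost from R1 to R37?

Shortest distances from R1:
R1: 0
R36: 5  (via R1)
R4: 11  (via R36)
R19: 16  (via R1)
R8: 17  (via R4)
R38: 22  (via R1)
R15: 27  (via R8)
R30: 37  (via R8)
R25: 48  (via R30)
R37: 58  (via R30)
Shortest route: R1 → R36 → R4 → R8 → R30 → R37 = 58.

58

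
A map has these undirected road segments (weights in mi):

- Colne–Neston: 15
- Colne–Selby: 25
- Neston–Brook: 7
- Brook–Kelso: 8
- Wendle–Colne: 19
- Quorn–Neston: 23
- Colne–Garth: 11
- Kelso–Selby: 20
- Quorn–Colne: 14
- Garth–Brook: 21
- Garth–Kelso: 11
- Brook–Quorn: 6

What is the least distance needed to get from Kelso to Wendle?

Running Dijkstra from Kelso:
Kelso: 0
Brook: 8  (via Kelso)
Garth: 11  (via Kelso)
Quorn: 14  (via Brook)
Neston: 15  (via Brook)
Selby: 20  (via Kelso)
Colne: 22  (via Garth)
Wendle: 41  (via Colne)
Shortest route: Kelso–Garth–Colne–Wendle = 41 mi.

41 mi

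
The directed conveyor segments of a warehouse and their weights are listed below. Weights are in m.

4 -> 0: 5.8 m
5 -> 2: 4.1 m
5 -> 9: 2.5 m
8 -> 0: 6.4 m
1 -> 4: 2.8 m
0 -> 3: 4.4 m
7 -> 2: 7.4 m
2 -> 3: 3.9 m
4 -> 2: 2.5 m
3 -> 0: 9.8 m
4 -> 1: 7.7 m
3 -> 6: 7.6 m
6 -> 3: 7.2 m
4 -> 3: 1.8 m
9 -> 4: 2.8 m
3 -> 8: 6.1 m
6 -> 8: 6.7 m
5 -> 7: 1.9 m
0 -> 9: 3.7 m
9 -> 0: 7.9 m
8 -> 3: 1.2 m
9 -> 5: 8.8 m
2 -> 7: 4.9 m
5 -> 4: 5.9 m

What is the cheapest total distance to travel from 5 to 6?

Settle nodes by increasing distance from 5:
5: 0
7: 1.9  (via 5)
9: 2.5  (via 5)
2: 4.1  (via 5)
4: 5.3  (via 9)
3: 7.1  (via 4)
0: 10.4  (via 9)
1: 13  (via 4)
8: 13.2  (via 3)
6: 14.7  (via 3)
Shortest route: 5–9–4–3–6 = 14.7 m.

14.7 m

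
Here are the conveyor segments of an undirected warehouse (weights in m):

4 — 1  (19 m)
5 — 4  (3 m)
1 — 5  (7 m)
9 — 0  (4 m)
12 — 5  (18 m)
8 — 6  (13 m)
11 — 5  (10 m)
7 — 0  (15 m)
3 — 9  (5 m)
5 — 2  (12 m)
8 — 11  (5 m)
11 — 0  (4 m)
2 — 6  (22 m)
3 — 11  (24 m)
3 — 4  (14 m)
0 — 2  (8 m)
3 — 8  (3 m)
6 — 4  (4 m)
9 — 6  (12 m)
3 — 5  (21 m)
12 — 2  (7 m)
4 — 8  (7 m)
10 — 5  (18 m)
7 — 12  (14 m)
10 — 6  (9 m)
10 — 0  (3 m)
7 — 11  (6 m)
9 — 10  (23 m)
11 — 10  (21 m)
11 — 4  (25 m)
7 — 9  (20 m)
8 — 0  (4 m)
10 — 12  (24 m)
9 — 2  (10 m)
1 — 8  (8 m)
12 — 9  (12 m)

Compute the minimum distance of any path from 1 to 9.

Enumerating some paths:
1 - 8 - 11 - 0 - 9: 8+5+4+4 = 21
1 - 8 - 3 - 9: 8+3+5 = 16
Cheapest is 1 - 8 - 3 - 9 at 16 m.

16 m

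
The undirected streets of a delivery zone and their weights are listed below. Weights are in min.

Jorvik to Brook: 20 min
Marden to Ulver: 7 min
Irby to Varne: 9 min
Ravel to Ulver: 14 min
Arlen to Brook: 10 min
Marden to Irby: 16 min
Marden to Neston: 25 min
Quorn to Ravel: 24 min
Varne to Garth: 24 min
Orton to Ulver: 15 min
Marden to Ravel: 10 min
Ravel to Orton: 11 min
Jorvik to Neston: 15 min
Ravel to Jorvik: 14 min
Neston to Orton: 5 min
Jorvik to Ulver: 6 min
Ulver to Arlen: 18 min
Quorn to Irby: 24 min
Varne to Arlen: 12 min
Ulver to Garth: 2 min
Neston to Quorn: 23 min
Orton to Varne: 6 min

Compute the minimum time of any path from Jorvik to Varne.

Shortest distances from Jorvik:
Jorvik: 0
Ulver: 6  (via Jorvik)
Garth: 8  (via Ulver)
Marden: 13  (via Ulver)
Ravel: 14  (via Jorvik)
Neston: 15  (via Jorvik)
Brook: 20  (via Jorvik)
Orton: 20  (via Neston)
Arlen: 24  (via Ulver)
Varne: 26  (via Orton)
Shortest route: Jorvik–Neston–Orton–Varne = 26 min.

26 min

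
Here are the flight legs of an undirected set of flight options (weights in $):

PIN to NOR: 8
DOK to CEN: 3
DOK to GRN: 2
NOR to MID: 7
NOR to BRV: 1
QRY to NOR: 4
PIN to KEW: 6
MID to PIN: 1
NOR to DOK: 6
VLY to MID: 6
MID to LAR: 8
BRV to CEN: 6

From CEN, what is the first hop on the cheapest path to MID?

Enumerating some paths:
CEN - BRV - NOR - MID: 6+1+7 = 14
CEN - BRV - NOR - PIN - MID: 6+1+8+1 = 16
Cheapest is CEN - BRV - NOR - MID at $14.
So from CEN the first move is to BRV.

BRV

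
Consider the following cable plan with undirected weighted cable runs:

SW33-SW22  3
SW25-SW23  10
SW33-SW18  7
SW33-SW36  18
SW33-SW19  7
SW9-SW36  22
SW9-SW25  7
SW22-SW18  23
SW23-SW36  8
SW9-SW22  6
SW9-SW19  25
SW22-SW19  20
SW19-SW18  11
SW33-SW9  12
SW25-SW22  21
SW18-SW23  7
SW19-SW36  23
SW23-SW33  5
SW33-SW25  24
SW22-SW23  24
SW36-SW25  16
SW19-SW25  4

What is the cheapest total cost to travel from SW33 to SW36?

Compare a few routes:
SW33 - SW23 - SW36: 5+8 = 13
SW33 - SW36: 18 = 18
SW33 - SW18 - SW23 - SW36: 7+7+8 = 22
The minimum is 13 via SW33 - SW23 - SW36.

13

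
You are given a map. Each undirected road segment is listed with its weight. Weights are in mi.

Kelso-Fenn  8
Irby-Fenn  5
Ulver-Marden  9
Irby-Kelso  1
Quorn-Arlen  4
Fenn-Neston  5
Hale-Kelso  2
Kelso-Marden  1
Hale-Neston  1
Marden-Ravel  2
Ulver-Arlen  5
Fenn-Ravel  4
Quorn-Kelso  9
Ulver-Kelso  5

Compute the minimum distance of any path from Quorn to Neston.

12 mi

Settle nodes by increasing distance from Quorn:
Quorn: 0
Arlen: 4  (via Quorn)
Ulver: 9  (via Arlen)
Kelso: 9  (via Quorn)
Marden: 10  (via Kelso)
Irby: 10  (via Kelso)
Hale: 11  (via Kelso)
Ravel: 12  (via Marden)
Neston: 12  (via Hale)
Shortest route: Quorn → Kelso → Hale → Neston = 12 mi.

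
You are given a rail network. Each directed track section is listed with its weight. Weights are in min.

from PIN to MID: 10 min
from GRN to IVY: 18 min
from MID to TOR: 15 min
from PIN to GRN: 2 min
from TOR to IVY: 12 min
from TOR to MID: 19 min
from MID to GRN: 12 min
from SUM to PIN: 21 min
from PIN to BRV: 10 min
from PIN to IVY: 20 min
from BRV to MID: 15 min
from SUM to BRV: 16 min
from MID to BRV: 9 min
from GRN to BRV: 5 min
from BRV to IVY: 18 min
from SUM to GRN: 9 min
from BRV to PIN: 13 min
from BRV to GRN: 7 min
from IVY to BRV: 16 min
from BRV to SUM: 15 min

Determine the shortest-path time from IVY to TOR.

46 min

Settle nodes by increasing distance from IVY:
IVY: 0
BRV: 16  (via IVY)
GRN: 23  (via BRV)
PIN: 29  (via BRV)
MID: 31  (via BRV)
SUM: 31  (via BRV)
TOR: 46  (via MID)
Shortest route: IVY → BRV → MID → TOR = 46 min.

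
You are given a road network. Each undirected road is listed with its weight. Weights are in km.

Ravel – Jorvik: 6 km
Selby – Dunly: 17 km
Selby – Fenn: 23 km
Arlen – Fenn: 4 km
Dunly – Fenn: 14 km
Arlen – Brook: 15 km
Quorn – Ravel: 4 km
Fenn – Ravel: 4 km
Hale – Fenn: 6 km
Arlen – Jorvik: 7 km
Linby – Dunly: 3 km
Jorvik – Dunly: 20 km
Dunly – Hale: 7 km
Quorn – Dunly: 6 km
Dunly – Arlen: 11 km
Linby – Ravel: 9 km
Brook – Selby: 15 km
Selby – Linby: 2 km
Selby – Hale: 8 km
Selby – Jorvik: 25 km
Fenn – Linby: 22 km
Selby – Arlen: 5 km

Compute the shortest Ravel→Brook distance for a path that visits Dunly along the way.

30 km

Shortest Ravel→Dunly: Ravel–Quorn–Dunly = 10
Best Dunly to Brook: Dunly–Linby–Selby–Brook costing 20
Total via Dunly: 10 + 20 = 30 km.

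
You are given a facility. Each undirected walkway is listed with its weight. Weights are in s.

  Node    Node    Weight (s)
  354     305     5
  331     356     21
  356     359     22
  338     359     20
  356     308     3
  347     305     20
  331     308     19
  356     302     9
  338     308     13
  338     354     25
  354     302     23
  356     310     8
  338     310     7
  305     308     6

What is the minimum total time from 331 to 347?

Candidate routes:
331 - 356 - 302 - 354 - 305 - 347: 21+9+23+5+20 = 78
331 - 308 - 305 - 347: 19+6+20 = 45
331 - 356 - 308 - 305 - 347: 21+3+6+20 = 50
331 - 356 - 310 - 338 - 308 - 305 - 347: 21+8+7+13+6+20 = 75
The minimum is 45 s via 331 - 308 - 305 - 347.

45 s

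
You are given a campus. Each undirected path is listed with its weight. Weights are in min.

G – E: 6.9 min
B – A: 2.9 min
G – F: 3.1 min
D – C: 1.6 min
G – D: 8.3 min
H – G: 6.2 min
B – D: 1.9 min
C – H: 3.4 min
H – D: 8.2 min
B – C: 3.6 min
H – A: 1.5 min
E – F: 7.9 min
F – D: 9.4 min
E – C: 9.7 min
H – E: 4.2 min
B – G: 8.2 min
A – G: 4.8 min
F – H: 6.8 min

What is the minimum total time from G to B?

Candidate routes:
G–A–B: 4.8+2.9 = 7.7
G–D–B: 8.3+1.9 = 10.2
G–B: 8.2 = 8.2
Cheapest is G–A–B at 7.7 min.

7.7 min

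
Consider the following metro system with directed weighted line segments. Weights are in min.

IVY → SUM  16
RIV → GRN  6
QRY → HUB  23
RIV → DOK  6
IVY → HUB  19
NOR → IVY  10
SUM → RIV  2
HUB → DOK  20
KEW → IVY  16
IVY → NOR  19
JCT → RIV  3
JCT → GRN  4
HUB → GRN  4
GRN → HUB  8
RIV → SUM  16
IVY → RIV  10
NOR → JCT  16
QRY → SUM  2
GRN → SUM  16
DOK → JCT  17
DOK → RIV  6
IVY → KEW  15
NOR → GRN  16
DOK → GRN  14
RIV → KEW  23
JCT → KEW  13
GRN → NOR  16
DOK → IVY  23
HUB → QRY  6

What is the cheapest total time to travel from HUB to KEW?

Candidate routes:
HUB - GRN - SUM - RIV - KEW: 4+16+2+23 = 45
HUB - GRN - NOR - IVY - KEW: 4+16+10+15 = 45
HUB - QRY - SUM - RIV - KEW: 6+2+2+23 = 33
Cheapest is HUB - QRY - SUM - RIV - KEW at 33 min.

33 min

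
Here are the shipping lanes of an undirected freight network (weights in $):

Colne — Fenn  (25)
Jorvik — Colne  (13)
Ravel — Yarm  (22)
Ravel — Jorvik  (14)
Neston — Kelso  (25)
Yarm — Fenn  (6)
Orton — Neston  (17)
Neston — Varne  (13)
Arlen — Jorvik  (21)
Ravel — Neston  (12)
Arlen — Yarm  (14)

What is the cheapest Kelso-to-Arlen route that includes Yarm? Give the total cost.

Shortest Kelso→Yarm: Kelso → Neston → Ravel → Yarm = 59
Best Yarm to Arlen: Yarm → Arlen costing 14
Total via Yarm: 59 + 14 = $73.

$73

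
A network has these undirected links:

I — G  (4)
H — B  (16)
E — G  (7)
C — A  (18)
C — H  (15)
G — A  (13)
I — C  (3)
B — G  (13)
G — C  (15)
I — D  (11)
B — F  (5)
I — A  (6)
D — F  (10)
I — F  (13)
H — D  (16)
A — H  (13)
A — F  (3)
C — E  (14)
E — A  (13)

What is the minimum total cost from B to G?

13

Shortest distances from B:
B: 0
F: 5  (via B)
A: 8  (via F)
G: 13  (via B)
Shortest route: B–G = 13.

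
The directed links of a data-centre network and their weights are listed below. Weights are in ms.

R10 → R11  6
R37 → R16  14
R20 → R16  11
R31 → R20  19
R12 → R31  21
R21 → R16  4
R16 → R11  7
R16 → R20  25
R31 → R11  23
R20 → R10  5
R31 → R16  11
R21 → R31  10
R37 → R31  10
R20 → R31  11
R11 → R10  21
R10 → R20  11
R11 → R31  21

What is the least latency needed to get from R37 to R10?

Settle nodes by increasing distance from R37:
R37: 0
R31: 10  (via R37)
R16: 14  (via R37)
R11: 21  (via R16)
R20: 29  (via R31)
R10: 34  (via R20)
Shortest route: R37 → R31 → R20 → R10 = 34 ms.

34 ms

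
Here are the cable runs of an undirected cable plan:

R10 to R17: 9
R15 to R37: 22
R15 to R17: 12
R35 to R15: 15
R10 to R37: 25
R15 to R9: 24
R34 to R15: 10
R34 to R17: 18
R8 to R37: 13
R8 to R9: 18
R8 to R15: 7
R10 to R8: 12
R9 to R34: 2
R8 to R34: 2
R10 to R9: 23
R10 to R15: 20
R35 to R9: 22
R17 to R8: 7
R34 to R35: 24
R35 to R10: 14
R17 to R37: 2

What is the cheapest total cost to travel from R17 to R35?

Candidate routes:
R17–R15–R35: 12+15 = 27
R17–R8–R15–R35: 7+7+15 = 29
R17–R10–R35: 9+14 = 23
The minimum is 23 via R17–R10–R35.

23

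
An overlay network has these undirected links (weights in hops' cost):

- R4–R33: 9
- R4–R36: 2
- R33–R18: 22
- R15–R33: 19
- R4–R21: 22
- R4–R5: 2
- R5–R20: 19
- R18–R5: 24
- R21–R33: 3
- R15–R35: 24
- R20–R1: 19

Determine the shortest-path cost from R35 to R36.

Settle nodes by increasing distance from R35:
R35: 0
R15: 24  (via R35)
R33: 43  (via R15)
R21: 46  (via R33)
R4: 52  (via R33)
R5: 54  (via R4)
R36: 54  (via R4)
Shortest route: R35–R15–R33–R4–R36 = 54 hops' cost.

54 hops' cost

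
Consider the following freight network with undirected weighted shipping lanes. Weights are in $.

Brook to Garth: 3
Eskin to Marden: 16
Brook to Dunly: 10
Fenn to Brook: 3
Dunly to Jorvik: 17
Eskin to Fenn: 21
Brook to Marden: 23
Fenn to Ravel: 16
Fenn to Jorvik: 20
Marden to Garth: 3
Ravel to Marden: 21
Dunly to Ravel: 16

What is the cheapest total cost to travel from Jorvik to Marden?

Enumerating some paths:
Jorvik - Fenn - Brook - Garth - Marden: 20+3+3+3 = 29
Jorvik - Dunly - Brook - Marden: 17+10+23 = 50
Jorvik - Dunly - Brook - Garth - Marden: 17+10+3+3 = 33
Jorvik - Fenn - Brook - Marden: 20+3+23 = 46
The minimum is $29 via Jorvik - Fenn - Brook - Garth - Marden.

$29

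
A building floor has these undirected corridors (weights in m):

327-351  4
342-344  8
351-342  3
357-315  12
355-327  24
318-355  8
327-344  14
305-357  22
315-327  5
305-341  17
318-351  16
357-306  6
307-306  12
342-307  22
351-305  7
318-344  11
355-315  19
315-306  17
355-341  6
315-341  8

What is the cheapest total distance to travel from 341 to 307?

Shortest distances from 341:
341: 0
355: 6  (via 341)
315: 8  (via 341)
327: 13  (via 315)
318: 14  (via 355)
305: 17  (via 341)
351: 17  (via 327)
357: 20  (via 315)
342: 20  (via 351)
344: 25  (via 318)
306: 25  (via 315)
307: 37  (via 306)
Shortest route: 341–315–306–307 = 37 m.

37 m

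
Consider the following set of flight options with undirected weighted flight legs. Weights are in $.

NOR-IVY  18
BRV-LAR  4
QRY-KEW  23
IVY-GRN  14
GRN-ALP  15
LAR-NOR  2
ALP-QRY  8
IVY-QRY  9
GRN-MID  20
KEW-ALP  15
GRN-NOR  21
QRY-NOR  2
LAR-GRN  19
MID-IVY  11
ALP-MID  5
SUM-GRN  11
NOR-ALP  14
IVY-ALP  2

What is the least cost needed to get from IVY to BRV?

$17

Running Dijkstra from IVY:
IVY: 0
ALP: 2  (via IVY)
MID: 7  (via ALP)
QRY: 9  (via IVY)
NOR: 11  (via QRY)
LAR: 13  (via NOR)
GRN: 14  (via IVY)
BRV: 17  (via LAR)
Shortest route: IVY → QRY → NOR → LAR → BRV = $17.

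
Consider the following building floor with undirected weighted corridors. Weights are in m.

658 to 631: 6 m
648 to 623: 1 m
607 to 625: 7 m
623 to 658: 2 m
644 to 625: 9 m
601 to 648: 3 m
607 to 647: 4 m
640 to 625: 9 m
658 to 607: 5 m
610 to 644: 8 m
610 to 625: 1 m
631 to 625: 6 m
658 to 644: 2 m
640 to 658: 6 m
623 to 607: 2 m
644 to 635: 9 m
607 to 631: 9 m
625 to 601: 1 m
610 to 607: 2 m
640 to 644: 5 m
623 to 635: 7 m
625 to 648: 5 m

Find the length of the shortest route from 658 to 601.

Running Dijkstra from 658:
658: 0
623: 2  (via 658)
644: 2  (via 658)
648: 3  (via 623)
607: 4  (via 623)
601: 6  (via 648)
Shortest route: 658–623–648–601 = 6 m.

6 m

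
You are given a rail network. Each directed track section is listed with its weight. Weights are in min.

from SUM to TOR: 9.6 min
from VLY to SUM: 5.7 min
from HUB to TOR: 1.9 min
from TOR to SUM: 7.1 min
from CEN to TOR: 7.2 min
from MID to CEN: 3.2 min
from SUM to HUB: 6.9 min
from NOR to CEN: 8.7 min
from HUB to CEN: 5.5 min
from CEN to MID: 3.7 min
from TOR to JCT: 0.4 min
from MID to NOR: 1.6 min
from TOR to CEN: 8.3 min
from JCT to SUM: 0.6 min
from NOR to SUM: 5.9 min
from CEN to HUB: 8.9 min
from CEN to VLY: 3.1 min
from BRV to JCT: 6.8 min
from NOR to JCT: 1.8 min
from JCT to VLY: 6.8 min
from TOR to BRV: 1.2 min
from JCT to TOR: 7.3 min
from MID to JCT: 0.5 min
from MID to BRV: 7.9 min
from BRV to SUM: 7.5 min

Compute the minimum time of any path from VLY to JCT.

Compare a few routes:
VLY → SUM → HUB → TOR → JCT: 5.7+6.9+1.9+0.4 = 14.9
VLY → SUM → TOR → JCT: 5.7+9.6+0.4 = 15.7
The minimum is 14.9 min via VLY → SUM → HUB → TOR → JCT.

14.9 min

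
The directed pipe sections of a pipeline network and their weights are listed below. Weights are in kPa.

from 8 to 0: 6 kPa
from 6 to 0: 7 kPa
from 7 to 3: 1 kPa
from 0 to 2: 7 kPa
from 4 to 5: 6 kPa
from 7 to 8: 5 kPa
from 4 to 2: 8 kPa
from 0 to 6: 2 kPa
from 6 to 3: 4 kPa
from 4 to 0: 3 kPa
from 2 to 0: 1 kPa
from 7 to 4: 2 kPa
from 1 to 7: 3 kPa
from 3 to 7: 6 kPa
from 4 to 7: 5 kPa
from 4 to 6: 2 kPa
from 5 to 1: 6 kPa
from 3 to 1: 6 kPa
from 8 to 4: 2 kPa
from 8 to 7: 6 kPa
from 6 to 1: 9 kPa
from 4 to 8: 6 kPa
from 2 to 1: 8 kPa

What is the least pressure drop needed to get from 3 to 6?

10 kPa

Compare a few routes:
3 - 7 - 4 - 6: 6+2+2 = 10
3 - 7 - 4 - 0 - 6: 6+2+3+2 = 13
3 - 1 - 7 - 4 - 6: 6+3+2+2 = 13
The minimum is 10 kPa via 3 - 7 - 4 - 6.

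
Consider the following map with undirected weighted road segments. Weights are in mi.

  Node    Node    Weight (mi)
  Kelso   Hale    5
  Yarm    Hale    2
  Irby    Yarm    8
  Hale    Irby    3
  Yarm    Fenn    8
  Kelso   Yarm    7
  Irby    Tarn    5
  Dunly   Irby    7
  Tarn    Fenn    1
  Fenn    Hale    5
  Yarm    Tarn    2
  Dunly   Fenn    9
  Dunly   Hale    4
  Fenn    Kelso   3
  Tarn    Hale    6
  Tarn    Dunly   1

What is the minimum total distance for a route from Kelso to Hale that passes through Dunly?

Shortest Kelso→Dunly: Kelso–Fenn–Tarn–Dunly = 5
Shortest Dunly→Hale: Dunly–Hale = 4
Total via Dunly: 5 + 4 = 9 mi.

9 mi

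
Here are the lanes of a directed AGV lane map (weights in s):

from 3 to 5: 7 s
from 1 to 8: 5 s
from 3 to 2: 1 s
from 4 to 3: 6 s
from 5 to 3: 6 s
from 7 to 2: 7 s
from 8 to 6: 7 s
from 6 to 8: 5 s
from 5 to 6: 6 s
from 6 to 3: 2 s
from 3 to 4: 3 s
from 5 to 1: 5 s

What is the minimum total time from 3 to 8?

17 s

Compare a few routes:
3–5–1–8: 7+5+5 = 17
3–5–6–8: 7+6+5 = 18
Cheapest is 3–5–1–8 at 17 s.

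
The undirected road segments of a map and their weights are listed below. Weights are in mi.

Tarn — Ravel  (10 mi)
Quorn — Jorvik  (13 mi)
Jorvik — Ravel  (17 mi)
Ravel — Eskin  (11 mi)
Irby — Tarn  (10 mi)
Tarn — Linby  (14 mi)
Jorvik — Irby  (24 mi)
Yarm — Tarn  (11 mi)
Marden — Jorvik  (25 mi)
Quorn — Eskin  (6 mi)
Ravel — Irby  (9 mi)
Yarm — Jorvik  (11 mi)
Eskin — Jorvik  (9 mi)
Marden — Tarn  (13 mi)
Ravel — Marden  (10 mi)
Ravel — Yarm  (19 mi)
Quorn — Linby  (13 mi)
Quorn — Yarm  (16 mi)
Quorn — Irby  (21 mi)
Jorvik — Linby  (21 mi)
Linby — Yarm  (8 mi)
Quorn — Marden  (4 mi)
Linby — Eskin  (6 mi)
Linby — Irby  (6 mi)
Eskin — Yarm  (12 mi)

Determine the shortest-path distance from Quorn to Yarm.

Shortest distances from Quorn:
Quorn: 0
Marden: 4  (via Quorn)
Eskin: 6  (via Quorn)
Linby: 12  (via Eskin)
Jorvik: 13  (via Quorn)
Ravel: 14  (via Marden)
Yarm: 16  (via Quorn)
Shortest route: Quorn → Yarm = 16 mi.

16 mi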